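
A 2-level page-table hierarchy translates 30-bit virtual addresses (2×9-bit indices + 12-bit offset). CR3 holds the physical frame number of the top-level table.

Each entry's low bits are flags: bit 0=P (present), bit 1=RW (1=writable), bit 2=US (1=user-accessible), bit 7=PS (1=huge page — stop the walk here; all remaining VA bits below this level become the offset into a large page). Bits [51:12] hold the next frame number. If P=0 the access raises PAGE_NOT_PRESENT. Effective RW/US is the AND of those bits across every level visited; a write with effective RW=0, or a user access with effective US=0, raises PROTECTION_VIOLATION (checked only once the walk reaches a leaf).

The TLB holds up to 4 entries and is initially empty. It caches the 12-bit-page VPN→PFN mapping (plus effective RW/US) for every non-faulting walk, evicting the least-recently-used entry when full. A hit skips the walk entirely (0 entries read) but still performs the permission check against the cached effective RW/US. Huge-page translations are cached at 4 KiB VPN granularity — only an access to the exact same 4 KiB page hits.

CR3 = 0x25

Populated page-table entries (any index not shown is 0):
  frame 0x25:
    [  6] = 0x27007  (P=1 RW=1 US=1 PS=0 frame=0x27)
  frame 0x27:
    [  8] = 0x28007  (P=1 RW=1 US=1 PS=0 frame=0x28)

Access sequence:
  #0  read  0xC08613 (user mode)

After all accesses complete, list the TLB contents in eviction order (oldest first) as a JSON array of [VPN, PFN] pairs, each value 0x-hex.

Per-access translation:
#0 VA=0xC08613 (r,user):
  lvl0: tbl 0x25, slot 6 ⇒ 0x27007 (P1/RW1/US1/PS0)
  lvl1: tbl 0x27, slot 8 ⇒ 0x28007 (P1/RW1/US1/PS0)
  → PA=0x28613  (2 entries read)

TLB: [["0xC08", "0x28"]]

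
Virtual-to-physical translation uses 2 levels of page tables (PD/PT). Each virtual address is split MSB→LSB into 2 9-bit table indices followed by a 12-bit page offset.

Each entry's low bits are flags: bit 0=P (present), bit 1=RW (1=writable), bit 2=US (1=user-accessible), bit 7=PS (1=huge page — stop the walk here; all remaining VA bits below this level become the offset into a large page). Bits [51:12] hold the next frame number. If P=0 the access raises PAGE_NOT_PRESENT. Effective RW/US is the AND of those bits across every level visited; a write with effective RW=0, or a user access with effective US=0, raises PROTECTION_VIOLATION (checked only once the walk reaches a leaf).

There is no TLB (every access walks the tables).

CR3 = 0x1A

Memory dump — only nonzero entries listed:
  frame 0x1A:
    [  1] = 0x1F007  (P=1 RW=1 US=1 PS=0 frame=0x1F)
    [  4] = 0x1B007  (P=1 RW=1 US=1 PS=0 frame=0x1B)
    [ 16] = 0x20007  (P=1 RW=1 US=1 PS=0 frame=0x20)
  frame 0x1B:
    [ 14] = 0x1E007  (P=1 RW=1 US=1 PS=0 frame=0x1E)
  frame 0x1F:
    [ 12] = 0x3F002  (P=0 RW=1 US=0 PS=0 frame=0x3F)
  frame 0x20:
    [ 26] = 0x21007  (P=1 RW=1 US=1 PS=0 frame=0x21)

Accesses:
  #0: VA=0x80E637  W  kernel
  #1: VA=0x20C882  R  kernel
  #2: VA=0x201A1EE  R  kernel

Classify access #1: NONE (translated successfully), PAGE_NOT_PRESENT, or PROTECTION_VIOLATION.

Per-access translation:
#0 VA=0x80E637 (w,kernel):
  lvl0: tbl 0x1A, slot 4 ⇒ 0x1B007 (P1/RW1/US1/PS0)
  lvl1: tbl 0x1B, slot 14 ⇒ 0x1E007 (P1/RW1/US1/PS0)
  → PA=0x1E637  (2 entries read)
#1 VA=0x20C882 (r,kernel):
  lvl0: tbl 0x1A, slot 1 ⇒ 0x1F007 (P1/RW1/US1/PS0)
  lvl1: tbl 0x1F, slot 12 ⇒ 0x3F002 (P0/RW1/US0/PS0)
  ✗ PAGE_NOT_PRESENT  [2 reads]
#2 VA=0x201A1EE (r,kernel):
  lvl0: tbl 0x1A, slot 16 ⇒ 0x20007 (P1/RW1/US1/PS0)
  lvl1: tbl 0x20, slot 26 ⇒ 0x21007 (P1/RW1/US1/PS0)
  → PA=0x211EE  (2 entries read)

Access #1 fault: PAGE_NOT_PRESENT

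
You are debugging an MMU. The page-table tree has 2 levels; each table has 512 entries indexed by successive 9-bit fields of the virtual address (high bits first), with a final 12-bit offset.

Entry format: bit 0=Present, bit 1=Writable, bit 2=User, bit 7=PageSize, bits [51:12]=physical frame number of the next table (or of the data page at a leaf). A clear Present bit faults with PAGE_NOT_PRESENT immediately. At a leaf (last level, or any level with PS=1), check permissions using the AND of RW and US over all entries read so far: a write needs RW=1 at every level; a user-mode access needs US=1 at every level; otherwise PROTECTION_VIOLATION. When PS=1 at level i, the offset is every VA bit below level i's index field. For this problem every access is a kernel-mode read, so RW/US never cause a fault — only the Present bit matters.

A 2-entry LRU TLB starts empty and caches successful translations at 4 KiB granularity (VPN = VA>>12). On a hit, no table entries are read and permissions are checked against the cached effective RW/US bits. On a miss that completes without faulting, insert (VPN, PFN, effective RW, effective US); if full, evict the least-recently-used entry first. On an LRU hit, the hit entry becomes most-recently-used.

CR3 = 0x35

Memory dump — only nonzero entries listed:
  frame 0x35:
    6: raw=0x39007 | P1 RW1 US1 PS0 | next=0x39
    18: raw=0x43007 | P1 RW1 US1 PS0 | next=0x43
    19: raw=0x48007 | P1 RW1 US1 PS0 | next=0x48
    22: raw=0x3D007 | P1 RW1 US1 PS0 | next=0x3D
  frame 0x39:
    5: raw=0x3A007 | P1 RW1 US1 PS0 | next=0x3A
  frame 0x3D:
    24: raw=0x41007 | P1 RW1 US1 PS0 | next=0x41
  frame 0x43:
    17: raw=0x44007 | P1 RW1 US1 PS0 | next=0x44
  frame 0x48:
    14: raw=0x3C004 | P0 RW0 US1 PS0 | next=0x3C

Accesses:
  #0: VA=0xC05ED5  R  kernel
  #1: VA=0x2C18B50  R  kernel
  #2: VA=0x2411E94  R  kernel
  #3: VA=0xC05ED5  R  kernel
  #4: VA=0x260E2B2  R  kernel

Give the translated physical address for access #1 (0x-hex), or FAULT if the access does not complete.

Trace:
#0 VA=0xC05ED5 (r,kernel):
  L0: frame=0x35 idx=6 entry=0x39007 [P=1 RW=1 US=1 PS=0]
  L1: frame=0x39 idx=5 entry=0x3A007 [P=1 RW=1 US=1 PS=0]
  ⇒ phys 0x3AED5  [2 reads]
#1 VA=0x2C18B50 (r,kernel):
  L0: frame=0x35 idx=22 entry=0x3D007 [P=1 RW=1 US=1 PS=0]
  L1: frame=0x3D idx=24 entry=0x41007 [P=1 RW=1 US=1 PS=0]
  ⇒ phys 0x41B50  [2 reads]
#2 VA=0x2411E94 (r,kernel):
  L0: frame=0x35 idx=18 entry=0x43007 [P=1 RW=1 US=1 PS=0]
  L1: frame=0x43 idx=17 entry=0x44007 [P=1 RW=1 US=1 PS=0]
  ⇒ phys 0x44E94  [2 reads]
#3 VA=0xC05ED5 (r,kernel):
  L0: frame=0x35 idx=6 entry=0x39007 [P=1 RW=1 US=1 PS=0]
  L1: frame=0x39 idx=5 entry=0x3A007 [P=1 RW=1 US=1 PS=0]
  ⇒ phys 0x3AED5  [2 reads]
#4 VA=0x260E2B2 (r,kernel):
  L0: frame=0x35 idx=19 entry=0x48007 [P=1 RW=1 US=1 PS=0]
  L1: frame=0x48 idx=14 entry=0x3C004 [P=0 RW=0 US=1 PS=0]
  → PAGE_NOT_PRESENT  (2 entries read)

Access #1 PA: 0x41B50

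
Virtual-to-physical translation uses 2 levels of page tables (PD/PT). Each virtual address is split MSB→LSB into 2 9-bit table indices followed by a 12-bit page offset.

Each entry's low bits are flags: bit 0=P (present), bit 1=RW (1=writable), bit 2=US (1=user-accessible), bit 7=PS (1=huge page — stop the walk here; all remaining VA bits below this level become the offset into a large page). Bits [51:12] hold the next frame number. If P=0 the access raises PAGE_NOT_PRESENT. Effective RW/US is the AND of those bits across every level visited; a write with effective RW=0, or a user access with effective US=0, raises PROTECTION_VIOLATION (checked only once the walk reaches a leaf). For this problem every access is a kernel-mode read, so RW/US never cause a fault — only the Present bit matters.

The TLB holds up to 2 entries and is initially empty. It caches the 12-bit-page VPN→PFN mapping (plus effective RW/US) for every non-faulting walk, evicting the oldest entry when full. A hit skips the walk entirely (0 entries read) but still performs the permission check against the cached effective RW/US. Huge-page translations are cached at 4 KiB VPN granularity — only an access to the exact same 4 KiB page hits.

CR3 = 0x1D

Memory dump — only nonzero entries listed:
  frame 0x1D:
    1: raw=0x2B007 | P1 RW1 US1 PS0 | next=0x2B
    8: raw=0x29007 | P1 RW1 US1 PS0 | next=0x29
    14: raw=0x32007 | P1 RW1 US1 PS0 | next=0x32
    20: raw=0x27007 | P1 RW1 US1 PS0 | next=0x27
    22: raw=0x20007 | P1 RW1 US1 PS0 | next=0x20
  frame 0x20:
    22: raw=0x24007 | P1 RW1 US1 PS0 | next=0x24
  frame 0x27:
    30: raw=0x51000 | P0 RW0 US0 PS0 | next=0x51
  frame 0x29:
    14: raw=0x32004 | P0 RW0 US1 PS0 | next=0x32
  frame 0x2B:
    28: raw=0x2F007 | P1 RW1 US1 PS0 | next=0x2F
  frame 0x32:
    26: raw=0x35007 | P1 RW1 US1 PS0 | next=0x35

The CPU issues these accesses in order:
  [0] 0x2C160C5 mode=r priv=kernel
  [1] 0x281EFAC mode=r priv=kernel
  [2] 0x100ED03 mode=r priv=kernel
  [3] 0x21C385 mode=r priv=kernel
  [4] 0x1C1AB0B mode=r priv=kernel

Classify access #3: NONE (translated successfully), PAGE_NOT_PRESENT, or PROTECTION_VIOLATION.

Per-access translation:
#0 VA=0x2C160C5 (r,kernel):
  [0] read 0x1D idx=22: raw=0x20007 flags P=1 W=1 U=1 S=0
  [1] read 0x20 idx=22: raw=0x24007 flags P=1 W=1 U=1 S=0
  ⇒ phys 0x240C5  [2 reads]
#1 VA=0x281EFAC (r,kernel):
  [0] read 0x1D idx=20: raw=0x27007 flags P=1 W=1 U=1 S=0
  [1] read 0x27 idx=30: raw=0x51000 flags P=0 W=0 U=0 S=0
  ⇒ fault: PAGE_NOT_PRESENT  — 2 lookups
#2 VA=0x100ED03 (r,kernel):
  [0] read 0x1D idx=8: raw=0x29007 flags P=1 W=1 U=1 S=0
  [1] read 0x29 idx=14: raw=0x32004 flags P=0 W=0 U=1 S=0
  ⇒ fault: PAGE_NOT_PRESENT  — 2 lookups
#3 VA=0x21C385 (r,kernel):
  [0] read 0x1D idx=1: raw=0x2B007 flags P=1 W=1 U=1 S=0
  [1] read 0x2B idx=28: raw=0x2F007 flags P=1 W=1 U=1 S=0
  ⇒ phys 0x2F385  [2 reads]
#4 VA=0x1C1AB0B (r,kernel):
  [0] read 0x1D idx=14: raw=0x32007 flags P=1 W=1 U=1 S=0
  [1] read 0x32 idx=26: raw=0x35007 flags P=1 W=1 U=1 S=0
  ⇒ phys 0x35B0B  [2 reads]

Access #3 fault: NONE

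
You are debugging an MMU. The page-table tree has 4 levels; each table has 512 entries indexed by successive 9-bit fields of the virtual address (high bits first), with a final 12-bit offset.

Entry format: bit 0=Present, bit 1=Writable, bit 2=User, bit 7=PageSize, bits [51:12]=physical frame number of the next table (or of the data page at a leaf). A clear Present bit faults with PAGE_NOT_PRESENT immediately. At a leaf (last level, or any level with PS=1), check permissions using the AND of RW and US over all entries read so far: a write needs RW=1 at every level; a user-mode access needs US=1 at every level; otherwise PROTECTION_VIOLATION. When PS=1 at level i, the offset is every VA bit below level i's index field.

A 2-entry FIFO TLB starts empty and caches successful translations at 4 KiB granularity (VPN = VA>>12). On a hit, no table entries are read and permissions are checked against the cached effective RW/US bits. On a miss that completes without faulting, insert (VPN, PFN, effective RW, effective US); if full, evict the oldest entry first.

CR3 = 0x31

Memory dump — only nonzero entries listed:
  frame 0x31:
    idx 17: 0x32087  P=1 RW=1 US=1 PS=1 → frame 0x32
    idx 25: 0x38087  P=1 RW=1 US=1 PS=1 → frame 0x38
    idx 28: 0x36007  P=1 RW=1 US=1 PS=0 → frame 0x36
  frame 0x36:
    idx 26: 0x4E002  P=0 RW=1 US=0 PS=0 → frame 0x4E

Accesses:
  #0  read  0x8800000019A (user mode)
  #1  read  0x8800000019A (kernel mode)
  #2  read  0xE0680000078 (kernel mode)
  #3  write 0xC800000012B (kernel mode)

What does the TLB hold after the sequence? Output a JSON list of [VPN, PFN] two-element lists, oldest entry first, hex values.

Per-access translation:
#0 VA=0x8800000019A (r,user):
  L0 @0x31[17] → 0x32087  P=1,RW=1,US=1,PS=1
  → PA=0x3219A (huge @L0)  (1 entries read)
#1 VA=0x8800000019A (r,kernel):
  TLB hit vpn=0x88000000 → PA=0x3219A
#2 VA=0xE0680000078 (r,kernel):
  L0 @0x31[28] → 0x36007  P=1,RW=1,US=1,PS=0
  L1 @0x36[26] → 0x4E002  P=0,RW=1,US=0,PS=0
  ⇒ fault: PAGE_NOT_PRESENT  — 2 lookups
#3 VA=0xC800000012B (w,kernel):
  L0 @0x31[25] → 0x38087  P=1,RW=1,US=1,PS=1
  → PA=0x3812B (huge @L0)  (1 entries read)

TLB: [["0x88000000", "0x32"], ["0xC8000000", "0x38"]]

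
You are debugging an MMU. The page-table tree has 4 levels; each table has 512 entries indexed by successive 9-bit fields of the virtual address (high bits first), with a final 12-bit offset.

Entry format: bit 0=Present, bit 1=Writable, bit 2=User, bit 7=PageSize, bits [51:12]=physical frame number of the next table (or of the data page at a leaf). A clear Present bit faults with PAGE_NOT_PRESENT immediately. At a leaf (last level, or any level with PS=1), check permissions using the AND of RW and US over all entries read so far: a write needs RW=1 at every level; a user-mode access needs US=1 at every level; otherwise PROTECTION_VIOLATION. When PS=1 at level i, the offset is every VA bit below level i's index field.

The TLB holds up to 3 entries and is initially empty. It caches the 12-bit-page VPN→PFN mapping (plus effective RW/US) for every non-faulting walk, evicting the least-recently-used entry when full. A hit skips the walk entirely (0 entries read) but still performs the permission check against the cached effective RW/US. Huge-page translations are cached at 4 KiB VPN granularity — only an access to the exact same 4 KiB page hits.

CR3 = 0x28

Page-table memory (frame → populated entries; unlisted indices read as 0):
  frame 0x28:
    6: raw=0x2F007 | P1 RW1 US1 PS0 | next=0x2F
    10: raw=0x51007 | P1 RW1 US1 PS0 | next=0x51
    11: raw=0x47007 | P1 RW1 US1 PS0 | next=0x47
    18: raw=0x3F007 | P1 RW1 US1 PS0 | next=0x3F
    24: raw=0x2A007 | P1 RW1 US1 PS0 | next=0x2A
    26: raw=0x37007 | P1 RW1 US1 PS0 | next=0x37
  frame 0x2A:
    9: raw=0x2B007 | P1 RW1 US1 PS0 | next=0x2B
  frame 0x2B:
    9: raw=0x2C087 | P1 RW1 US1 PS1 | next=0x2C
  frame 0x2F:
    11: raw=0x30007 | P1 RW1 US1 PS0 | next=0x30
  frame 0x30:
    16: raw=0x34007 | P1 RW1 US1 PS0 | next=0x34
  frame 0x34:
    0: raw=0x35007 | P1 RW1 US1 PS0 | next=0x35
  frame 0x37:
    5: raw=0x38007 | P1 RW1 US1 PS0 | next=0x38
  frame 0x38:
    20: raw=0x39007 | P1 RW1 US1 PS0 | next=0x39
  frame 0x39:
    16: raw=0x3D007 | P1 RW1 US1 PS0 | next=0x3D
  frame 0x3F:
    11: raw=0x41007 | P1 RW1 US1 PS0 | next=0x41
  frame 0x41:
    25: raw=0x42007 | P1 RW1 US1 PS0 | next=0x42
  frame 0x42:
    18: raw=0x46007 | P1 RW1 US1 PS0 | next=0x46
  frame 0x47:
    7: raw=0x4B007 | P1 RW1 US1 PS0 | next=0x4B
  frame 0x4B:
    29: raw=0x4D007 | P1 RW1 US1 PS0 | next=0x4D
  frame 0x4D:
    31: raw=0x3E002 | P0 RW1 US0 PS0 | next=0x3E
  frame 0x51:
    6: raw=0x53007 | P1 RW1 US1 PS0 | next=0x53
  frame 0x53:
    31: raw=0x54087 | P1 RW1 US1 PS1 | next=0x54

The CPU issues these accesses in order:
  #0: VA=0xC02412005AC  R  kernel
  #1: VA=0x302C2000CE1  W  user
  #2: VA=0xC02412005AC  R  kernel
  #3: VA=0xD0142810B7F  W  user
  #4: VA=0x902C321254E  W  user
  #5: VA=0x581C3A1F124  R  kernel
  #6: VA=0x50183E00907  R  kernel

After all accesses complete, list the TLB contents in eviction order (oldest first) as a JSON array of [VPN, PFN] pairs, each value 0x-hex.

Walk each access:
#0 VA=0xC02412005AC (r,kernel):
  L0: frame=0x28 idx=24 entry=0x2A007 [P=1 RW=1 US=1 PS=0]
  L1: frame=0x2A idx=9 entry=0x2B007 [P=1 RW=1 US=1 PS=0]
  L2: frame=0x2B idx=9 entry=0x2C087 [P=1 RW=1 US=1 PS=1]
  ✓ 0x2C5AC (huge @L2)  — 3 lookups
#1 VA=0x302C2000CE1 (w,user):
  L0: frame=0x28 idx=6 entry=0x2F007 [P=1 RW=1 US=1 PS=0]
  L1: frame=0x2F idx=11 entry=0x30007 [P=1 RW=1 US=1 PS=0]
  L2: frame=0x30 idx=16 entry=0x34007 [P=1 RW=1 US=1 PS=0]
  L3: frame=0x34 idx=0 entry=0x35007 [P=1 RW=1 US=1 PS=0]
  ✓ 0x35CE1  — 4 lookups
#2 VA=0xC02412005AC (r,kernel):
  TLB hit vpn=0xC0241200 → PA=0x2C5AC
#3 VA=0xD0142810B7F (w,user):
  L0: frame=0x28 idx=26 entry=0x37007 [P=1 RW=1 US=1 PS=0]
  L1: frame=0x37 idx=5 entry=0x38007 [P=1 RW=1 US=1 PS=0]
  L2: frame=0x38 idx=20 entry=0x39007 [P=1 RW=1 US=1 PS=0]
  L3: frame=0x39 idx=16 entry=0x3D007 [P=1 RW=1 US=1 PS=0]
  ✓ 0x3DB7F  — 4 lookups
#4 VA=0x902C321254E (w,user):
  L0: frame=0x28 idx=18 entry=0x3F007 [P=1 RW=1 US=1 PS=0]
  L1: frame=0x3F idx=11 entry=0x41007 [P=1 RW=1 US=1 PS=0]
  L2: frame=0x41 idx=25 entry=0x42007 [P=1 RW=1 US=1 PS=0]
  L3: frame=0x42 idx=18 entry=0x46007 [P=1 RW=1 US=1 PS=0]
  ✓ 0x4654E  — 4 lookups
#5 VA=0x581C3A1F124 (r,kernel):
  L0: frame=0x28 idx=11 entry=0x47007 [P=1 RW=1 US=1 PS=0]
  L1: frame=0x47 idx=7 entry=0x4B007 [P=1 RW=1 US=1 PS=0]
  L2: frame=0x4B idx=29 entry=0x4D007 [P=1 RW=1 US=1 PS=0]
  L3: frame=0x4D idx=31 entry=0x3E002 [P=0 RW=1 US=0 PS=0]
  ⇒ fault: PAGE_NOT_PRESENT  — 4 lookups
#6 VA=0x50183E00907 (r,kernel):
  L0: frame=0x28 idx=10 entry=0x51007 [P=1 RW=1 US=1 PS=0]
  L1: frame=0x51 idx=6 entry=0x53007 [P=1 RW=1 US=1 PS=0]
  L2: frame=0x53 idx=31 entry=0x54087 [P=1 RW=1 US=1 PS=1]
  ✓ 0x54907 (huge @L2)  — 3 lookups

TLB: [["0xD0142810", "0x3D"], ["0x902C3212", "0x46"], ["0x50183E00", "0x54"]]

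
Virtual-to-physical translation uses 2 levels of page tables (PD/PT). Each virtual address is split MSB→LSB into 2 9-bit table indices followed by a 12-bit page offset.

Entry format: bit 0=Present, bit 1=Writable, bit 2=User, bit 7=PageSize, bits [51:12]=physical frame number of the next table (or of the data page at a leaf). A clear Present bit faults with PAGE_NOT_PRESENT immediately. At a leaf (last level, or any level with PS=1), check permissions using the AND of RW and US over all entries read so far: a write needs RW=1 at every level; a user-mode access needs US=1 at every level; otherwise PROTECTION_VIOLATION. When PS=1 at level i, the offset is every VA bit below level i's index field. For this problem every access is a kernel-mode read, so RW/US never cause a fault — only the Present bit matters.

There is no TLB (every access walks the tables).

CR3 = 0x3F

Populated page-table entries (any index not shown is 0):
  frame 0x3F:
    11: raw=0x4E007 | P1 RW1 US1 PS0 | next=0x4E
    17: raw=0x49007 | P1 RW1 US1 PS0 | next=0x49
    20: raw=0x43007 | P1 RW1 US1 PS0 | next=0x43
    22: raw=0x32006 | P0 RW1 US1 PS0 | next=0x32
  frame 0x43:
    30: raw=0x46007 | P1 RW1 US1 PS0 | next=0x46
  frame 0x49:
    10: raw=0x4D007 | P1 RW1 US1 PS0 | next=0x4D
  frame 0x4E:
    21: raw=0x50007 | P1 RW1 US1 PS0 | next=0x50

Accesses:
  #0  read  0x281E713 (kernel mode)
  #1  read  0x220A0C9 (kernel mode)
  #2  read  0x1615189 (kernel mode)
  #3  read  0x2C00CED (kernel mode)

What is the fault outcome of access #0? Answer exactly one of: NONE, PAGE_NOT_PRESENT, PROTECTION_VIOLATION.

Trace:
#0 VA=0x281E713 (r,kernel):
  L0 @0x3F[20] → 0x43007  P=1,RW=1,US=1,PS=0
  L1 @0x43[30] → 0x46007  P=1,RW=1,US=1,PS=0
  ⇒ phys 0x46713  [2 reads]
#1 VA=0x220A0C9 (r,kernel):
  L0 @0x3F[17] → 0x49007  P=1,RW=1,US=1,PS=0
  L1 @0x49[10] → 0x4D007  P=1,RW=1,US=1,PS=0
  ⇒ phys 0x4D0C9  [2 reads]
#2 VA=0x1615189 (r,kernel):
  L0 @0x3F[11] → 0x4E007  P=1,RW=1,US=1,PS=0
  L1 @0x4E[21] → 0x50007  P=1,RW=1,US=1,PS=0
  ⇒ phys 0x50189  [2 reads]
#3 VA=0x2C00CED (r,kernel):
  L0 @0x3F[22] → 0x32006  P=0,RW=1,US=1,PS=0
  ⇒ fault: PAGE_NOT_PRESENT  — 1 lookups

Access #0 fault: NONE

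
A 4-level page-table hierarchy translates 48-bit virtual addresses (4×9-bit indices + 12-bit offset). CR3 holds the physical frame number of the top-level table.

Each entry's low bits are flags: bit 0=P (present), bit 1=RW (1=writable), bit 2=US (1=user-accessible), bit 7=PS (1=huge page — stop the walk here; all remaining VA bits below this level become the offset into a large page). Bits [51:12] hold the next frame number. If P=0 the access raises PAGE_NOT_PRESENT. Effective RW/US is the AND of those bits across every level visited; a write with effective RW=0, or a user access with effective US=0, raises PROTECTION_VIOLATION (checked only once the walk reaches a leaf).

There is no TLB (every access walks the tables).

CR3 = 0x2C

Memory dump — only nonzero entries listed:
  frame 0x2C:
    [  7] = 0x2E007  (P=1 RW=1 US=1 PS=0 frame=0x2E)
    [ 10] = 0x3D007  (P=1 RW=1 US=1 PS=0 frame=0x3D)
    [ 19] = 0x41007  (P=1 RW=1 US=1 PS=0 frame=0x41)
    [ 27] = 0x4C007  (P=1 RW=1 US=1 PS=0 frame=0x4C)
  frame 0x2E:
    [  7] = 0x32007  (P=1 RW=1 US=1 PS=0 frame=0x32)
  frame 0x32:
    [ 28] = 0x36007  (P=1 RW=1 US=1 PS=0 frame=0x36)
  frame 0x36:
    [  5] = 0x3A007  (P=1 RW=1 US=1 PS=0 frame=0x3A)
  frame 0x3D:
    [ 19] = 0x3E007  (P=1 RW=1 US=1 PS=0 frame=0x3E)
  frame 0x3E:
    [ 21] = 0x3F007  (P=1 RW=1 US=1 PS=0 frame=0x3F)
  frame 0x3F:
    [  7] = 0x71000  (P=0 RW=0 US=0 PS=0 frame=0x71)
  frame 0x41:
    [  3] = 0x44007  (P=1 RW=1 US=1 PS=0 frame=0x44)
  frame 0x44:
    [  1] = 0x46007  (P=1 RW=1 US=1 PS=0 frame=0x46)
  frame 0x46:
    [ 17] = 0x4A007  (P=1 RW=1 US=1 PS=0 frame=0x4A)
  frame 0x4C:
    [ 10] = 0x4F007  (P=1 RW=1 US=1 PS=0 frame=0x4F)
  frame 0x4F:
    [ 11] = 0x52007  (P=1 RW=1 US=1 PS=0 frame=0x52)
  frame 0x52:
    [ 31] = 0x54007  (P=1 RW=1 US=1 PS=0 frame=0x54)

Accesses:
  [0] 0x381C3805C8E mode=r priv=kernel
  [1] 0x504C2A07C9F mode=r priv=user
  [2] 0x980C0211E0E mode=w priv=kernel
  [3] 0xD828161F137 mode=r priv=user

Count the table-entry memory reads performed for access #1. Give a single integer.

Per-access translation:
#0 VA=0x381C3805C8E (r,kernel):
  L0: frame=0x2C idx=7 entry=0x2E007 [P=1 RW=1 US=1 PS=0]
  L1: frame=0x2E idx=7 entry=0x32007 [P=1 RW=1 US=1 PS=0]
  L2: frame=0x32 idx=28 entry=0x36007 [P=1 RW=1 US=1 PS=0]
  L3: frame=0x36 idx=5 entry=0x3A007 [P=1 RW=1 US=1 PS=0]
  ⇒ phys 0x3AC8E  [4 reads]
#1 VA=0x504C2A07C9F (r,user):
  L0: frame=0x2C idx=10 entry=0x3D007 [P=1 RW=1 US=1 PS=0]
  L1: frame=0x3D idx=19 entry=0x3E007 [P=1 RW=1 US=1 PS=0]
  L2: frame=0x3E idx=21 entry=0x3F007 [P=1 RW=1 US=1 PS=0]
  L3: frame=0x3F idx=7 entry=0x71000 [P=0 RW=0 US=0 PS=0]
  → PAGE_NOT_PRESENT  (4 entries read)
#2 VA=0x980C0211E0E (w,kernel):
  L0: frame=0x2C idx=19 entry=0x41007 [P=1 RW=1 US=1 PS=0]
  L1: frame=0x41 idx=3 entry=0x44007 [P=1 RW=1 US=1 PS=0]
  L2: frame=0x44 idx=1 entry=0x46007 [P=1 RW=1 US=1 PS=0]
  L3: frame=0x46 idx=17 entry=0x4A007 [P=1 RW=1 US=1 PS=0]
  ⇒ phys 0x4AE0E  [4 reads]
#3 VA=0xD828161F137 (r,user):
  L0: frame=0x2C idx=27 entry=0x4C007 [P=1 RW=1 US=1 PS=0]
  L1: frame=0x4C idx=10 entry=0x4F007 [P=1 RW=1 US=1 PS=0]
  L2: frame=0x4F idx=11 entry=0x52007 [P=1 RW=1 US=1 PS=0]
  L3: frame=0x52 idx=31 entry=0x54007 [P=1 RW=1 US=1 PS=0]
  ⇒ phys 0x54137  [4 reads]

Entries read for #1: 4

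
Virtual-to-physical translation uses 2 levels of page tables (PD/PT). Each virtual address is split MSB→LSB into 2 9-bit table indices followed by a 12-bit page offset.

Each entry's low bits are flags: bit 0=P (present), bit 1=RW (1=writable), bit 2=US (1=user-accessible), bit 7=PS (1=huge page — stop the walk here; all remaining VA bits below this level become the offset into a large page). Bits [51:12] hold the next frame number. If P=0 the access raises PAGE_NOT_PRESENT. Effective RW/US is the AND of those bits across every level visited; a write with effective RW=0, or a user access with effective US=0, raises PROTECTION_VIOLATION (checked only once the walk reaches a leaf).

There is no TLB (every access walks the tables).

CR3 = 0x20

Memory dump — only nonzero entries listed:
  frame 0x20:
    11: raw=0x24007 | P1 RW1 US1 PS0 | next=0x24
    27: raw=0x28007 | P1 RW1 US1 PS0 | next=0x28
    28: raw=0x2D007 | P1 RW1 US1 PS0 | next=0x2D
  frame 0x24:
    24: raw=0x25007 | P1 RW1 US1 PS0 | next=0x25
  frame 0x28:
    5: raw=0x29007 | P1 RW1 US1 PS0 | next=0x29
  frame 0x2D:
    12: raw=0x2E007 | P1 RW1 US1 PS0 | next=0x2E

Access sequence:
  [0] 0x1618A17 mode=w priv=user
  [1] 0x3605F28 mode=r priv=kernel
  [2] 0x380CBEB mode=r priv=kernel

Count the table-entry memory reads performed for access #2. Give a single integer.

Trace:
#0 VA=0x1618A17 (w,user):
  L0 @0x20[11] → 0x24007  P=1,RW=1,US=1,PS=0
  L1 @0x24[24] → 0x25007  P=1,RW=1,US=1,PS=0
  ✓ 0x25A17  — 2 lookups
#1 VA=0x3605F28 (r,kernel):
  L0 @0x20[27] → 0x28007  P=1,RW=1,US=1,PS=0
  L1 @0x28[5] → 0x29007  P=1,RW=1,US=1,PS=0
  ✓ 0x29F28  — 2 lookups
#2 VA=0x380CBEB (r,kernel):
  L0 @0x20[28] → 0x2D007  P=1,RW=1,US=1,PS=0
  L1 @0x2D[12] → 0x2E007  P=1,RW=1,US=1,PS=0
  ✓ 0x2EBEB  — 2 lookups

Entries read for #2: 2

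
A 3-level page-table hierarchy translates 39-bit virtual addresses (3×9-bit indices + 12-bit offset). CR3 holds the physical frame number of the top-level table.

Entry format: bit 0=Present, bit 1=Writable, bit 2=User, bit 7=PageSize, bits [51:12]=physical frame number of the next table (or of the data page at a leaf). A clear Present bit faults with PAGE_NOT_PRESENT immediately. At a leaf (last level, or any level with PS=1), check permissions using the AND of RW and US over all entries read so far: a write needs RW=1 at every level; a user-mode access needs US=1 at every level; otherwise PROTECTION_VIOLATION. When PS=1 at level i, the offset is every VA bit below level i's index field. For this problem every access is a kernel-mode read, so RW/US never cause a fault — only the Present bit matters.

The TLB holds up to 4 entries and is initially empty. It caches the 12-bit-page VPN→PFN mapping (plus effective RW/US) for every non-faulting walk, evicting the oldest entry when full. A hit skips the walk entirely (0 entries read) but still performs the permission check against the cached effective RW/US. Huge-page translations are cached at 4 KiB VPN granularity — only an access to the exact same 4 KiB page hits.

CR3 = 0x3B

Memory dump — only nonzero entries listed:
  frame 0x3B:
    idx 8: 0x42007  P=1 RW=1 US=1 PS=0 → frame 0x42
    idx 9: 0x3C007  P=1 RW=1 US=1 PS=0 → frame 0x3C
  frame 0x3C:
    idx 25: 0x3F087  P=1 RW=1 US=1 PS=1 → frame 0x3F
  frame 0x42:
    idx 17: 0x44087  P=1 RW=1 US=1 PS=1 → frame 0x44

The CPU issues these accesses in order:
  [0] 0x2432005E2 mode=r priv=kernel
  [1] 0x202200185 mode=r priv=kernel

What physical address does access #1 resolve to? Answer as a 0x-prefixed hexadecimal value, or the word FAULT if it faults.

Walk each access:
#0 VA=0x2432005E2 (r,kernel):
  lvl0: tbl 0x3B, slot 9 ⇒ 0x3C007 (P1/RW1/US1/PS0)
  lvl1: tbl 0x3C, slot 25 ⇒ 0x3F087 (P1/RW1/US1/PS1)
  ✓ 0x3F5E2 (huge @L1)  — 2 lookups
#1 VA=0x202200185 (r,kernel):
  lvl0: tbl 0x3B, slot 8 ⇒ 0x42007 (P1/RW1/US1/PS0)
  lvl1: tbl 0x42, slot 17 ⇒ 0x44087 (P1/RW1/US1/PS1)
  ✓ 0x44185 (huge @L1)  — 2 lookups

Access #1 PA: 0x44185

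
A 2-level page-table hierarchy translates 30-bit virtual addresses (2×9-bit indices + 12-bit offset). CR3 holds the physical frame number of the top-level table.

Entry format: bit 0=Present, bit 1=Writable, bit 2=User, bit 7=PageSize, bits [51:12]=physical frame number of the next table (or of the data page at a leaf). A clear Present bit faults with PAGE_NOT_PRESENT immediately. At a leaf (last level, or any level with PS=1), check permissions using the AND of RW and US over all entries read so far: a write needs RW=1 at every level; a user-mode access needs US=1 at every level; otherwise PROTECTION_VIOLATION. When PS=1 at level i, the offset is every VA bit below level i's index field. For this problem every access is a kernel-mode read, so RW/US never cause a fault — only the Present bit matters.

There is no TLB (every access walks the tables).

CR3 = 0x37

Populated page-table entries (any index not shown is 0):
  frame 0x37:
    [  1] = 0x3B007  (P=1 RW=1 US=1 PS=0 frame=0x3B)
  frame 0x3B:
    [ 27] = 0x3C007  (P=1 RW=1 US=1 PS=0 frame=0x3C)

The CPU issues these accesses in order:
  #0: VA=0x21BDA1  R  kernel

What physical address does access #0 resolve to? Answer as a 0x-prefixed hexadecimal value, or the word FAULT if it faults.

Walk each access:
#0 VA=0x21BDA1 (r,kernel):
  [0] read 0x37 idx=1: raw=0x3B007 flags P=1 W=1 U=1 S=0
  [1] read 0x3B idx=27: raw=0x3C007 flags P=1 W=1 U=1 S=0
  → PA=0x3CDA1  (2 entries read)

Access #0 PA: 0x3CDA1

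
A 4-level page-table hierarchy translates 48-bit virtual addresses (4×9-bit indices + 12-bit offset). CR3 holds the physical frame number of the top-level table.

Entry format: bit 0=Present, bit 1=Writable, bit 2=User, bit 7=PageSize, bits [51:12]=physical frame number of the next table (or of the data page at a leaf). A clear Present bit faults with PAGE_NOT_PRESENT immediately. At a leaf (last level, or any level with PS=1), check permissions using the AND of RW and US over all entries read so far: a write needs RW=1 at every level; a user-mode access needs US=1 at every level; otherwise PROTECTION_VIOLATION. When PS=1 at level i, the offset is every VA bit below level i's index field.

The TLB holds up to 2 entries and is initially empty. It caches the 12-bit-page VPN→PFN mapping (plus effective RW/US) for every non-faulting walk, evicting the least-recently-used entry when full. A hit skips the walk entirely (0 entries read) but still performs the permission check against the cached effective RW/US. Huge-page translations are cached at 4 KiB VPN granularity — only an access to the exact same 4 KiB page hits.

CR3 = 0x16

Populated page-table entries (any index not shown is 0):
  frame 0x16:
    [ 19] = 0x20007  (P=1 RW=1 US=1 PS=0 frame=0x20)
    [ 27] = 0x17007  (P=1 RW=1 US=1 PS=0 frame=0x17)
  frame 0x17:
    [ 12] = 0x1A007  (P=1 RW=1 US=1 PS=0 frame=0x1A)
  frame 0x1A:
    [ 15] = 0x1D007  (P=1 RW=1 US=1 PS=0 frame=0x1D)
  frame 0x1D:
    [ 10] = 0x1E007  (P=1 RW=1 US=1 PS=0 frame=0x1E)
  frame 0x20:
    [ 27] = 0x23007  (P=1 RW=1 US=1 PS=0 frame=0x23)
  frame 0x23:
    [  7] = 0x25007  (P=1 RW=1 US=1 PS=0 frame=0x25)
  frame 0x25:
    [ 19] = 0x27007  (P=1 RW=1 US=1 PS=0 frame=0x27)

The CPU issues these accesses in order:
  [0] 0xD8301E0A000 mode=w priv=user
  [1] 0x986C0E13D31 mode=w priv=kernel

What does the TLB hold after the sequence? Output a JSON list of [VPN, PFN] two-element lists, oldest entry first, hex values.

Walk each access:
#0 VA=0xD8301E0A000 (w,user):
  L0: frame=0x16 idx=27 entry=0x17007 [P=1 RW=1 US=1 PS=0]
  L1: frame=0x17 idx=12 entry=0x1A007 [P=1 RW=1 US=1 PS=0]
  L2: frame=0x1A idx=15 entry=0x1D007 [P=1 RW=1 US=1 PS=0]
  L3: frame=0x1D idx=10 entry=0x1E007 [P=1 RW=1 US=1 PS=0]
  ⇒ phys 0x1E000  [4 reads]
#1 VA=0x986C0E13D31 (w,kernel):
  L0: frame=0x16 idx=19 entry=0x20007 [P=1 RW=1 US=1 PS=0]
  L1: frame=0x20 idx=27 entry=0x23007 [P=1 RW=1 US=1 PS=0]
  L2: frame=0x23 idx=7 entry=0x25007 [P=1 RW=1 US=1 PS=0]
  L3: frame=0x25 idx=19 entry=0x27007 [P=1 RW=1 US=1 PS=0]
  ⇒ phys 0x27D31  [4 reads]

TLB: [["0xD8301E0A", "0x1E"], ["0x986C0E13", "0x27"]]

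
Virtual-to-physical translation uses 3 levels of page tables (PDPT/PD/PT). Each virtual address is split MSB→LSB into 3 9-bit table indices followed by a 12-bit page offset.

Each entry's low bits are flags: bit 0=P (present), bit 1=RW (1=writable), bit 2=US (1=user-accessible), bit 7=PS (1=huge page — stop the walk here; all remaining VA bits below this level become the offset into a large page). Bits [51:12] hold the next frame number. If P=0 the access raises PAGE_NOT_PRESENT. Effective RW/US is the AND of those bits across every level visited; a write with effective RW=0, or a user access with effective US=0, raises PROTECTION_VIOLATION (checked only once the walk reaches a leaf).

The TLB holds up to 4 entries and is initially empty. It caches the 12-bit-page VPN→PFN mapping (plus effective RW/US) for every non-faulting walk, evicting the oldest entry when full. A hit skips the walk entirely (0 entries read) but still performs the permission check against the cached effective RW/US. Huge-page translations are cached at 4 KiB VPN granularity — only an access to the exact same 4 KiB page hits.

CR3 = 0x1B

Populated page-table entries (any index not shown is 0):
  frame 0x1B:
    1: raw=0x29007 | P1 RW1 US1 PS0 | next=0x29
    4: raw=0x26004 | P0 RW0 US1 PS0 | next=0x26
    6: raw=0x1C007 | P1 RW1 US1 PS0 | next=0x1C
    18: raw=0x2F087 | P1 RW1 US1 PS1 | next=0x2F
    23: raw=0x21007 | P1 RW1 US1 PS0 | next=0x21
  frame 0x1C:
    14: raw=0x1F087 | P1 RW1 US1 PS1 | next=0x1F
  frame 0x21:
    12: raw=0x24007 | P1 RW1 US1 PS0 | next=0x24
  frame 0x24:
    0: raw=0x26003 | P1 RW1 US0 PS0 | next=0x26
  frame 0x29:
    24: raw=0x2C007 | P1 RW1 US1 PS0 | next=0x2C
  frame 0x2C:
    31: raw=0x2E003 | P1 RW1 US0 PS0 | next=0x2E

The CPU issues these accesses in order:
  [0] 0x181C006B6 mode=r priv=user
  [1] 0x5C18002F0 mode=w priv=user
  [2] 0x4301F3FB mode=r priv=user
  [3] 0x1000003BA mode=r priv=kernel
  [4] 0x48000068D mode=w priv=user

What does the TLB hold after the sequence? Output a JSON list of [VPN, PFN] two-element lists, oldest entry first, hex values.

Walk each access:
#0 VA=0x181C006B6 (r,user):
  L0 @0x1B[6] → 0x1C007  P=1,RW=1,US=1,PS=0
  L1 @0x1C[14] → 0x1F087  P=1,RW=1,US=1,PS=1
  → PA=0x1F6B6 (huge @L1)  (2 entries read)
#1 VA=0x5C18002F0 (w,user):
  L0 @0x1B[23] → 0x21007  P=1,RW=1,US=1,PS=0
  L1 @0x21[12] → 0x24007  P=1,RW=1,US=1,PS=0
  L2 @0x24[0] → 0x26003  P=1,RW=1,US=0,PS=0
  → PROTECTION_VIOLATION  (3 entries read)
#2 VA=0x4301F3FB (r,user):
  L0 @0x1B[1] → 0x29007  P=1,RW=1,US=1,PS=0
  L1 @0x29[24] → 0x2C007  P=1,RW=1,US=1,PS=0
  L2 @0x2C[31] → 0x2E003  P=1,RW=1,US=0,PS=0
  → PROTECTION_VIOLATION  (3 entries read)
#3 VA=0x1000003BA (r,kernel):
  L0 @0x1B[4] → 0x26004  P=0,RW=0,US=1,PS=0
  → PAGE_NOT_PRESENT  (1 entries read)
#4 VA=0x48000068D (w,user):
  L0 @0x1B[18] → 0x2F087  P=1,RW=1,US=1,PS=1
  → PA=0x2F68D (huge @L0)  (1 entries read)

TLB: [["0x181C00", "0x1F"], ["0x480000", "0x2F"]]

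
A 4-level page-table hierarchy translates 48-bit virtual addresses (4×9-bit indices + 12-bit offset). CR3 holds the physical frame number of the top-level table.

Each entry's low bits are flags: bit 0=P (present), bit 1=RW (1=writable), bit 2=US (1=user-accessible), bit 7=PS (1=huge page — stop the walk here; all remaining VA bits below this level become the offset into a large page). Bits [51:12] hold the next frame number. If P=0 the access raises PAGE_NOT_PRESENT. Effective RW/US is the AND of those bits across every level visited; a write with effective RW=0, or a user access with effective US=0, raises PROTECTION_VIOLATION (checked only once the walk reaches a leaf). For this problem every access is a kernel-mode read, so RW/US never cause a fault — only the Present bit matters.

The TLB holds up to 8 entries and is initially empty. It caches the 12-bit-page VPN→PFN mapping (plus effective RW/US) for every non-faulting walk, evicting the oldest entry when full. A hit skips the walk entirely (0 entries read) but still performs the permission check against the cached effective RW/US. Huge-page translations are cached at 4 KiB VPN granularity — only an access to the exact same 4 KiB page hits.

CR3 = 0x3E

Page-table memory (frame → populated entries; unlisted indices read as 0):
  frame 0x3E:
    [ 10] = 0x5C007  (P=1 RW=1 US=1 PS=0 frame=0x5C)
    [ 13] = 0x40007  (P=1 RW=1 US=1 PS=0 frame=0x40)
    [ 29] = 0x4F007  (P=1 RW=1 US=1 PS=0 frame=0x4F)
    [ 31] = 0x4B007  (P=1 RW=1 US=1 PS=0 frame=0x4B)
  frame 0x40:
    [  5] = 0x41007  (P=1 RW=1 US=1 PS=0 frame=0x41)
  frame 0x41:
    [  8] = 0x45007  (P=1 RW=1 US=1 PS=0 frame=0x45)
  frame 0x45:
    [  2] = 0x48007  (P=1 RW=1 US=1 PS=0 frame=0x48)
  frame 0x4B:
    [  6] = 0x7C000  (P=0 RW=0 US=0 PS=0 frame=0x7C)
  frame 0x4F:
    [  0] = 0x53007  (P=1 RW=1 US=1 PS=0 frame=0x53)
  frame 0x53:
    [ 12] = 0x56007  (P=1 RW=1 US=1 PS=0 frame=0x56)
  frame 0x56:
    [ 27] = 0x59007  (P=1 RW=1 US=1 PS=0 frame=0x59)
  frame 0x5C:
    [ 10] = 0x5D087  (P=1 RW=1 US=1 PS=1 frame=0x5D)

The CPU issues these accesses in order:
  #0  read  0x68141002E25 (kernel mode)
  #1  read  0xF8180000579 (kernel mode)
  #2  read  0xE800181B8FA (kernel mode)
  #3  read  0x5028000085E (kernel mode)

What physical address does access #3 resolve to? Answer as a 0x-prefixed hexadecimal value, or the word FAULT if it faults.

Per-access translation:
#0 VA=0x68141002E25 (r,kernel):
  [0] read 0x3E idx=13: raw=0x40007 flags P=1 W=1 U=1 S=0
  [1] read 0x40 idx=5: raw=0x41007 flags P=1 W=1 U=1 S=0
  [2] read 0x41 idx=8: raw=0x45007 flags P=1 W=1 U=1 S=0
  [3] read 0x45 idx=2: raw=0x48007 flags P=1 W=1 U=1 S=0
  → PA=0x48E25  (4 entries read)
#1 VA=0xF8180000579 (r,kernel):
  [0] read 0x3E idx=31: raw=0x4B007 flags P=1 W=1 U=1 S=0
  [1] read 0x4B idx=6: raw=0x7C000 flags P=0 W=0 U=0 S=0
  ⇒ fault: PAGE_NOT_PRESENT  — 2 lookups
#2 VA=0xE800181B8FA (r,kernel):
  [0] read 0x3E idx=29: raw=0x4F007 flags P=1 W=1 U=1 S=0
  [1] read 0x4F idx=0: raw=0x53007 flags P=1 W=1 U=1 S=0
  [2] read 0x53 idx=12: raw=0x56007 flags P=1 W=1 U=1 S=0
  [3] read 0x56 idx=27: raw=0x59007 flags P=1 W=1 U=1 S=0
  → PA=0x598FA  (4 entries read)
#3 VA=0x5028000085E (r,kernel):
  [0] read 0x3E idx=10: raw=0x5C007 flags P=1 W=1 U=1 S=0
  [1] read 0x5C idx=10: raw=0x5D087 flags P=1 W=1 U=1 S=1
  → PA=0x5D85E (huge @L1)  (2 entries read)

Access #3 PA: 0x5D85E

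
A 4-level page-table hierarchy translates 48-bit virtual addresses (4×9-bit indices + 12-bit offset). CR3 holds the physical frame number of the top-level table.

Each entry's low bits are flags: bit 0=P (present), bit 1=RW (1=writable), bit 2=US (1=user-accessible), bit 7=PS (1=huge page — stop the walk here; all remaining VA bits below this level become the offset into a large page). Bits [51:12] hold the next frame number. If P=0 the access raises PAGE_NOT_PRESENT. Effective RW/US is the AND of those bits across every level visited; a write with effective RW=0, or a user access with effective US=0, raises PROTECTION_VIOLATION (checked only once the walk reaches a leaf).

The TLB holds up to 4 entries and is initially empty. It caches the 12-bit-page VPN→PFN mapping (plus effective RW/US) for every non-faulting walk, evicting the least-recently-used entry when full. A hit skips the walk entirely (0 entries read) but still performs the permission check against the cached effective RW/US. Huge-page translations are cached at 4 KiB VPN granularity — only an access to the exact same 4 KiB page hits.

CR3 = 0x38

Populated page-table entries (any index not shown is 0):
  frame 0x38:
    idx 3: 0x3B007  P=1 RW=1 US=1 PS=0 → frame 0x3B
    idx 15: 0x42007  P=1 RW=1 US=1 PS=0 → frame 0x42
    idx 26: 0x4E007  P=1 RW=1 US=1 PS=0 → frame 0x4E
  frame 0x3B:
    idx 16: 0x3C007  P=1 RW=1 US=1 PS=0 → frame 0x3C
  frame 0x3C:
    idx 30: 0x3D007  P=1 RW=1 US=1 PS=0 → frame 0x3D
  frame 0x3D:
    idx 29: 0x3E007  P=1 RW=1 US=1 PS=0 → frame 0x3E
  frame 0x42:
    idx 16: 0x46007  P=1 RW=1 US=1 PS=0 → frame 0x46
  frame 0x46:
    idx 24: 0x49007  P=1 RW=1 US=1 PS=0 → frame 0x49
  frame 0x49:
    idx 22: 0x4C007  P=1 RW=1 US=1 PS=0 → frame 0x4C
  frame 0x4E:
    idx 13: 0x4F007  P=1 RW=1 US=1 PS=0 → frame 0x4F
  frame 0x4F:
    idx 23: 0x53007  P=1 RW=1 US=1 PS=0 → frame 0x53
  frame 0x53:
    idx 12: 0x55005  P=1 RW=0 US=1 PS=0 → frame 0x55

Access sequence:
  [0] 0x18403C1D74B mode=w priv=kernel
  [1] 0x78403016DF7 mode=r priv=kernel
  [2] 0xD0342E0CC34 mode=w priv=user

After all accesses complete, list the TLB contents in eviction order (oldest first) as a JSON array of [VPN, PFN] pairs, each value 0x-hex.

Trace:
#0 VA=0x18403C1D74B (w,kernel):
  lvl0: tbl 0x38, slot 3 ⇒ 0x3B007 (P1/RW1/US1/PS0)
  lvl1: tbl 0x3B, slot 16 ⇒ 0x3C007 (P1/RW1/US1/PS0)
  lvl2: tbl 0x3C, slot 30 ⇒ 0x3D007 (P1/RW1/US1/PS0)
  lvl3: tbl 0x3D, slot 29 ⇒ 0x3E007 (P1/RW1/US1/PS0)
  ✓ 0x3E74B  — 4 lookups
#1 VA=0x78403016DF7 (r,kernel):
  lvl0: tbl 0x38, slot 15 ⇒ 0x42007 (P1/RW1/US1/PS0)
  lvl1: tbl 0x42, slot 16 ⇒ 0x46007 (P1/RW1/US1/PS0)
  lvl2: tbl 0x46, slot 24 ⇒ 0x49007 (P1/RW1/US1/PS0)
  lvl3: tbl 0x49, slot 22 ⇒ 0x4C007 (P1/RW1/US1/PS0)
  ✓ 0x4CDF7  — 4 lookups
#2 VA=0xD0342E0CC34 (w,user):
  lvl0: tbl 0x38, slot 26 ⇒ 0x4E007 (P1/RW1/US1/PS0)
  lvl1: tbl 0x4E, slot 13 ⇒ 0x4F007 (P1/RW1/US1/PS0)
  lvl2: tbl 0x4F, slot 23 ⇒ 0x53007 (P1/RW1/US1/PS0)
  lvl3: tbl 0x53, slot 12 ⇒ 0x55005 (P1/RW0/US1/PS0)
  ⇒ fault: PROTECTION_VIOLATION  — 4 lookups

TLB: [["0x18403C1D", "0x3E"], ["0x78403016", "0x4C"]]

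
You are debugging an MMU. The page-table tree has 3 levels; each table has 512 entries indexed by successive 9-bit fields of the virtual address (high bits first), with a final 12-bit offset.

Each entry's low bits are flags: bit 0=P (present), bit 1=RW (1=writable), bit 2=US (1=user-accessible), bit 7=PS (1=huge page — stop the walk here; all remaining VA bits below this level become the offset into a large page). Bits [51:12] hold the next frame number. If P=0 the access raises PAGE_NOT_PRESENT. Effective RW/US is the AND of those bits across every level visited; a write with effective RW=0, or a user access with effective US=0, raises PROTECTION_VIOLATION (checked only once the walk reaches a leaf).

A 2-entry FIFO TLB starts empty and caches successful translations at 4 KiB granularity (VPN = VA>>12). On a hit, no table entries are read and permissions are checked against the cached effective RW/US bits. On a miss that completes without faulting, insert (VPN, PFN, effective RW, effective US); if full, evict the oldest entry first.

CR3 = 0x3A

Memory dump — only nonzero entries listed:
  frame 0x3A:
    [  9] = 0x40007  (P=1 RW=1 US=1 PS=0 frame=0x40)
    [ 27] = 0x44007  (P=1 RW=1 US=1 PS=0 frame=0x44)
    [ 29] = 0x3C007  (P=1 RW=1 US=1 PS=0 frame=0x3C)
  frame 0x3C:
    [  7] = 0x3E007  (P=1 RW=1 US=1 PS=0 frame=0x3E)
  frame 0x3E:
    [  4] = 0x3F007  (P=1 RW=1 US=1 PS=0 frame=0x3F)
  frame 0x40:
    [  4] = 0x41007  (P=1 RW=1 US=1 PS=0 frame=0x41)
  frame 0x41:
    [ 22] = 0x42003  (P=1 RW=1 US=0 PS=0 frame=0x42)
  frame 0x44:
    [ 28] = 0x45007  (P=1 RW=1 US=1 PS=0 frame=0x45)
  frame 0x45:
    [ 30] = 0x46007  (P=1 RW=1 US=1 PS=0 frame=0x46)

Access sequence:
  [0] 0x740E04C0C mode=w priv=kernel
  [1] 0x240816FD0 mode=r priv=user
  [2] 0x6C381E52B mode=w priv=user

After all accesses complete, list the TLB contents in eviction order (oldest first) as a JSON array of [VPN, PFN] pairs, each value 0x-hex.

Trace:
#0 VA=0x740E04C0C (w,kernel):
  [0] read 0x3A idx=29: raw=0x3C007 flags P=1 W=1 U=1 S=0
  [1] read 0x3C idx=7: raw=0x3E007 flags P=1 W=1 U=1 S=0
  [2] read 0x3E idx=4: raw=0x3F007 flags P=1 W=1 U=1 S=0
  → PA=0x3FC0C  (3 entries read)
#1 VA=0x240816FD0 (r,user):
  [0] read 0x3A idx=9: raw=0x40007 flags P=1 W=1 U=1 S=0
  [1] read 0x40 idx=4: raw=0x41007 flags P=1 W=1 U=1 S=0
  [2] read 0x41 idx=22: raw=0x42003 flags P=1 W=1 U=0 S=0
  ⇒ fault: PROTECTION_VIOLATION  — 3 lookups
#2 VA=0x6C381E52B (w,user):
  [0] read 0x3A idx=27: raw=0x44007 flags P=1 W=1 U=1 S=0
  [1] read 0x44 idx=28: raw=0x45007 flags P=1 W=1 U=1 S=0
  [2] read 0x45 idx=30: raw=0x46007 flags P=1 W=1 U=1 S=0
  → PA=0x4652B  (3 entries read)

TLB: [["0x740E04", "0x3F"], ["0x6C381E", "0x46"]]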